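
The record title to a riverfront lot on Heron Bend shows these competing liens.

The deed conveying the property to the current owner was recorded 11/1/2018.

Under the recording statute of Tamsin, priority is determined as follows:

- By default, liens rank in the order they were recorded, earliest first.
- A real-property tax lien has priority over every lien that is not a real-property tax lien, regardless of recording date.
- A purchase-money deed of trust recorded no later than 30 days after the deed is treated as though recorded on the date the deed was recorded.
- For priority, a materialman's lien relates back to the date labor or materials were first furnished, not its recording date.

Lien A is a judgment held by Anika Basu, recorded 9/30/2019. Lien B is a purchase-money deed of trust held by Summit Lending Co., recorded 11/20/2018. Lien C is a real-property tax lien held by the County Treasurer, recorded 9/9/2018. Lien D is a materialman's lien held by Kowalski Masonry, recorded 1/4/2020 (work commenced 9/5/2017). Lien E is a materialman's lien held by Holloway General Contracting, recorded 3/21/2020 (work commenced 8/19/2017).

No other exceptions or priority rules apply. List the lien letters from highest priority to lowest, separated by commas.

C, E, D, B, A

Effective dates after the stated exceptions: B's effective date is the deed date, 11/1/2018; D is treated as recorded 9/5/2017, the work-commencement date; E relates back to 8/19/2017 (work commenced).
As a real-property tax lien, C is senior to every other lien.
The other liens, earliest effective date first: E (8/19/2017), D (9/5/2017), B (11/1/2018), A (9/30/2019).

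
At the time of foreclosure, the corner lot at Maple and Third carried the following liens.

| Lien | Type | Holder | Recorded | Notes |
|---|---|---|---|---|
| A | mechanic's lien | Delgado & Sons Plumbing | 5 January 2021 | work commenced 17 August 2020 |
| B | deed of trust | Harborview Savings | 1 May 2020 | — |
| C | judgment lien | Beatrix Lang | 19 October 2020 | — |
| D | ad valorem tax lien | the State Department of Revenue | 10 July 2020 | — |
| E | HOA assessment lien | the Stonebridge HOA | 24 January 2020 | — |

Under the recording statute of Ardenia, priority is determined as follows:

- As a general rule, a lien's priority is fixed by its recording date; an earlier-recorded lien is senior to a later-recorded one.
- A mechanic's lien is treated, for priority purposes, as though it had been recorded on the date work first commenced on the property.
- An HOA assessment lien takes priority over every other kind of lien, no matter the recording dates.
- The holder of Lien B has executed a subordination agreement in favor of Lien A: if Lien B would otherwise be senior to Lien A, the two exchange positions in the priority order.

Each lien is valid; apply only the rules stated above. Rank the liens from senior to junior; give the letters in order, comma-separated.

E, A, D, B, C

Effective dates after the stated exceptions: A is treated as recorded 17 August 2020, the work-commencement date.
E, as an HOA assessment lien, has superpriority and ranks first.
Among the remaining liens, by effective date: B (1 May 2020), D (10 July 2020), A (17 August 2020), C (19 October 2020).
B is senior to A before the subordination, so the two trade places.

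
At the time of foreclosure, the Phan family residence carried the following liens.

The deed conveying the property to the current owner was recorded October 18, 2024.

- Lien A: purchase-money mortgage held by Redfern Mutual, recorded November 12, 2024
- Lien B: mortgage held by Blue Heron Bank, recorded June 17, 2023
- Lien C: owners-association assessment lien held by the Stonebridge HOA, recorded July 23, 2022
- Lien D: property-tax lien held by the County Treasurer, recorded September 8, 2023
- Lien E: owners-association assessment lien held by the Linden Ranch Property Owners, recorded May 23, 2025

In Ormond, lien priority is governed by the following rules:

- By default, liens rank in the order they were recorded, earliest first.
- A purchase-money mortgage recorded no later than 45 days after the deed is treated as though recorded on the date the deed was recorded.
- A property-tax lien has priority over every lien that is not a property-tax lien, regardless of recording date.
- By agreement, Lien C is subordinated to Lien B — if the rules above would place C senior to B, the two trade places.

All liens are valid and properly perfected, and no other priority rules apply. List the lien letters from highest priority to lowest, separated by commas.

D, B, C, A, E

Effective dates: A was recorded within the 45-day window, so its effective date is the deed date October 18, 2024.
As a property-tax lien, D is senior to every other lien.
Remaining liens by effective date: C (July 23, 2022), B (June 17, 2023), A (October 18, 2024), E (May 23, 2025).
The subordination applies — C was senior to B — so C and B swap.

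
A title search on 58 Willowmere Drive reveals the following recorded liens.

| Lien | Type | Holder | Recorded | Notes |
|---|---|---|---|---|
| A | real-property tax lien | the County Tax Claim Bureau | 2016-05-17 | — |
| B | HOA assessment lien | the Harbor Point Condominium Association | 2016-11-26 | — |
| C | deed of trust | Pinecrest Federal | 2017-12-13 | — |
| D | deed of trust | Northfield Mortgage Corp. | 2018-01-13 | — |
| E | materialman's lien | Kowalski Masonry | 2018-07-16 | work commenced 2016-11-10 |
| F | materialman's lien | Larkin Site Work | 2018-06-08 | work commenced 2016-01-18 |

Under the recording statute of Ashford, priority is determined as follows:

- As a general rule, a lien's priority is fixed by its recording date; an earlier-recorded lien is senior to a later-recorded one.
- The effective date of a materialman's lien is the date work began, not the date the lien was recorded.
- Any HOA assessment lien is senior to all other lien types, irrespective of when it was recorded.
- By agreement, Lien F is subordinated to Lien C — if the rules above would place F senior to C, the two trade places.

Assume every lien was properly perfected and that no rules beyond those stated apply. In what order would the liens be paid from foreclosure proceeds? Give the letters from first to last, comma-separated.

Effective dates: E relates back to 2016-11-10 (work commenced); F's effective date is 2016-01-18, when work began.
B is an HOA assessment lien and takes priority over every other lien.
Among the remaining liens, by effective date: F (2016-01-18), A (2016-05-17), E (2016-11-10), C (2017-12-13), D (2018-01-13).
F would otherwise be senior to C, so under the subordination agreement F and C exchange positions.

B, C, A, E, F, D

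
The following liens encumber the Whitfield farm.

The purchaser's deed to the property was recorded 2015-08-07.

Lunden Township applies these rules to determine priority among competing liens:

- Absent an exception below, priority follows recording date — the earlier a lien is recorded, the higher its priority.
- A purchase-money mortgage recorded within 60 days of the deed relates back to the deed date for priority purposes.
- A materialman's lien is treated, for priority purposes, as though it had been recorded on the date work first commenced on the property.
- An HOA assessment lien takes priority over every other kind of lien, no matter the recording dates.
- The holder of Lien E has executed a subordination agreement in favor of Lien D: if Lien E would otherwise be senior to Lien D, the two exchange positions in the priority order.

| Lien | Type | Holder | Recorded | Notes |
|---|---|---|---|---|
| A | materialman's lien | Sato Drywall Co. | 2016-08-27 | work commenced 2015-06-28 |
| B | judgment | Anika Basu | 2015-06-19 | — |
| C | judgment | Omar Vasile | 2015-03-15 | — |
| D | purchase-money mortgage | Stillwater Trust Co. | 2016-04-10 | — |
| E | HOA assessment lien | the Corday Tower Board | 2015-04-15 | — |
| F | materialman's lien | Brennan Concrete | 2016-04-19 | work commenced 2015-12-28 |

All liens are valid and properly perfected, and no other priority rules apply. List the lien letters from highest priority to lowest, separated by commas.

Effective dates after the stated exceptions: A relates back to 2015-06-28 (work commenced); D was recorded 247 days after the deed, outside the 60-day window, so it keeps its recording date; F relates back to 2015-12-28 (work commenced).
E is an HOA assessment lien and takes priority over every other lien.
Ordering the rest by effective date: C (2015-03-15), B (2015-06-19), A (2015-06-28), F (2015-12-28), D (2016-04-10).
E is senior to D before the subordination, so the two trade places.

D, C, B, A, F, E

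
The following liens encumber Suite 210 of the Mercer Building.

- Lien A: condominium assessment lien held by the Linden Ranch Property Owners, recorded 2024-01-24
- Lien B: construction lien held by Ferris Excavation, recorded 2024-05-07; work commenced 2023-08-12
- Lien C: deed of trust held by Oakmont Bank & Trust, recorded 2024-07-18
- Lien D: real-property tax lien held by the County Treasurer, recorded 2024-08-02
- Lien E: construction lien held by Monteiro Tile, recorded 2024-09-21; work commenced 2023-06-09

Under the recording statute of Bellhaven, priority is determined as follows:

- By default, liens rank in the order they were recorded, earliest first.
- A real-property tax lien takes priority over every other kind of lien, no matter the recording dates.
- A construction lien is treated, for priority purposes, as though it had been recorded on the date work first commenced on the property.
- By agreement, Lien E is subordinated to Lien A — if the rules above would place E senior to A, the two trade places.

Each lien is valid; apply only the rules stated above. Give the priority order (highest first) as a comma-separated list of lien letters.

Adjusting effective dates: B is treated as recorded 2023-08-12, the work-commencement date; E relates back to 2023-06-09 (work commenced).
D is a real-property tax lien and takes priority over every other lien.
The other liens, earliest effective date first: E (2023-06-09), B (2023-08-12), A (2024-01-24), C (2024-07-18).
The subordination applies — E was senior to A — so E and A swap.

D, A, B, E, C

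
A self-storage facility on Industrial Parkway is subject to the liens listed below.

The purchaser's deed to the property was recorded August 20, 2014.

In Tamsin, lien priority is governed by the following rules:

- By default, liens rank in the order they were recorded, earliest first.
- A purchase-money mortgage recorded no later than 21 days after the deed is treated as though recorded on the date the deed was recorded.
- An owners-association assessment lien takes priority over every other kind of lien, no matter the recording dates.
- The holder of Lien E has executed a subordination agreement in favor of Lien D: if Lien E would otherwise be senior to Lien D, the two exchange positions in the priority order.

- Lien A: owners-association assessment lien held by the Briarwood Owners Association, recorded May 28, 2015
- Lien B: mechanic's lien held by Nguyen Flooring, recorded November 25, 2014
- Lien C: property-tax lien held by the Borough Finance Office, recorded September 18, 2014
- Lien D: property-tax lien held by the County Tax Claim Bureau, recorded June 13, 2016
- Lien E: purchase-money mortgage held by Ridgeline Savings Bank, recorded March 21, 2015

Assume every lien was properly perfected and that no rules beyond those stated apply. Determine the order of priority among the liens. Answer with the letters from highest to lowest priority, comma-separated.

A, C, B, D, E

Effective dates after the stated exceptions: E was recorded 213 days after the deed, outside the 21-day window, so it keeps its recording date.
A, as an owners-association assessment lien, has superpriority and ranks first.
Among the remaining liens, by effective date: C (September 18, 2014), B (November 25, 2014), E (March 21, 2015), D (June 13, 2016).
The subordination applies — E was senior to D — so E and D swap.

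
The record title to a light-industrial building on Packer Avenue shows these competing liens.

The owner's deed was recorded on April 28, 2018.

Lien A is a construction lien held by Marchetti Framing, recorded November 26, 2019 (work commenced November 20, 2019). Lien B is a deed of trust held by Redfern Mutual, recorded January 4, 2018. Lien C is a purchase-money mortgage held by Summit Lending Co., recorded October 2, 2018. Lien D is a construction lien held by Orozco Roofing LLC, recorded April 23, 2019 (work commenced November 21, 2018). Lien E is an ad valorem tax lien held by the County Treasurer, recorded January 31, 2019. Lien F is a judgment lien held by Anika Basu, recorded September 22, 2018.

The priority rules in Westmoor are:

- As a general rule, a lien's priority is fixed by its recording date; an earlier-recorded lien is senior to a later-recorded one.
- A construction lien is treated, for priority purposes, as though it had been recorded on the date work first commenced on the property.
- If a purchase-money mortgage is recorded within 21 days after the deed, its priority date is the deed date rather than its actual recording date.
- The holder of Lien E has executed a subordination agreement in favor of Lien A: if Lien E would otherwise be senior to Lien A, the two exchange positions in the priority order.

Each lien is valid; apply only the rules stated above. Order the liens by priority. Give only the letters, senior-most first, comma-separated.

B, F, C, D, A, E

Effective dates after the stated exceptions: A relates back to November 20, 2019 (work commenced); C was recorded 157 days after the deed — beyond 21 days — so no relation-back applies; D's effective date is November 21, 2018, when work began.
By effective date: B (January 4, 2018), F (September 22, 2018), C (October 2, 2018), D (November 21, 2018), E (January 31, 2019), A (November 20, 2019).
Because E would otherwise rank above A, the subordination swaps them.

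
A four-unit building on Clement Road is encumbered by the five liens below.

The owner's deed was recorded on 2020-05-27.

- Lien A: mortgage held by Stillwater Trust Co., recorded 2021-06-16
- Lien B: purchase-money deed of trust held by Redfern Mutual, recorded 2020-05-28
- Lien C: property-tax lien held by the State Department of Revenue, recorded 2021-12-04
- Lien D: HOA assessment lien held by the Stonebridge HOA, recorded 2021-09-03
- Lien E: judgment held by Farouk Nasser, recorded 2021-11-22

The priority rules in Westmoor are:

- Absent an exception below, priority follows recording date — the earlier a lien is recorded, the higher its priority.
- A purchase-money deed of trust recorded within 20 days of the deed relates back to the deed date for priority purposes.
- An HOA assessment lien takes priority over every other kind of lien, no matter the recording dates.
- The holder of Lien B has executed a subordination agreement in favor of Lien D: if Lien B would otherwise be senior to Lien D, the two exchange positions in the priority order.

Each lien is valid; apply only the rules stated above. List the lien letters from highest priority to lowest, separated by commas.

D, B, A, E, C

Effective dates: B's effective date is the deed date, 2020-05-27.
As an HOA assessment lien, D is senior to every other lien.
Remaining liens by effective date: B (2020-05-27), A (2021-06-16), E (2021-11-22), C (2021-12-04).
B already ranks below D; the subordination has no effect.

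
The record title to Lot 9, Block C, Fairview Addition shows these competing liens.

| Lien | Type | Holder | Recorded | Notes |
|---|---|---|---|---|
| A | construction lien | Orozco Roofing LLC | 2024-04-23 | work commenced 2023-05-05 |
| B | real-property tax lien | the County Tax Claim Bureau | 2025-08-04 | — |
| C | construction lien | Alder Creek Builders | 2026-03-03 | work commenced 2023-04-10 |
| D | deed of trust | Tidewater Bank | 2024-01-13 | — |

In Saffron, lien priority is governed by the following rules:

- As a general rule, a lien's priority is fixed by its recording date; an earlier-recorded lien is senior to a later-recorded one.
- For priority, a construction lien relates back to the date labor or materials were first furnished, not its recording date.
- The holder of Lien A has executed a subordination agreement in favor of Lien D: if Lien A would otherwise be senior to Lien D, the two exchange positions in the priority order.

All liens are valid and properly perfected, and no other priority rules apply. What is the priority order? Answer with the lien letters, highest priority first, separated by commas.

First, effective dates: A relates back to 2023-05-05 (work commenced); C relates back to 2023-04-10 (work commenced).
Sorted by effective date: C (2023-04-10), A (2023-05-05), D (2024-01-13), B (2025-08-04).
Because A would otherwise rank above D, the subordination swaps them.

C, D, A, B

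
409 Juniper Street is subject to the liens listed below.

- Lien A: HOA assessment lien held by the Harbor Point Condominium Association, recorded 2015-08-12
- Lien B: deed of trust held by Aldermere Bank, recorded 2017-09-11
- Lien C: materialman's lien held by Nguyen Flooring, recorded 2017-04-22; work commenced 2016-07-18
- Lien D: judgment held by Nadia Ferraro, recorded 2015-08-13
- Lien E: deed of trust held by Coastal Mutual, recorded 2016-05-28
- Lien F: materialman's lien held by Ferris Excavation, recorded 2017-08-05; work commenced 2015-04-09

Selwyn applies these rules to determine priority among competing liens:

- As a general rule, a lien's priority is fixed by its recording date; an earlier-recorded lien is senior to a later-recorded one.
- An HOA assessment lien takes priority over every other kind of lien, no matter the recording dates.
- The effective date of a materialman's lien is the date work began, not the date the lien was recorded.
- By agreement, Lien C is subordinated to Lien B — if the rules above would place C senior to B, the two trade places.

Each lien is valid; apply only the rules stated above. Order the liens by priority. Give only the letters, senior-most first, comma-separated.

Effective dates after the stated exceptions: C is treated as recorded 2016-07-18, the work-commencement date; F relates back to 2015-04-09 (work commenced).
A is an HOA assessment lien and takes priority over every other lien.
The other liens, earliest effective date first: F (2015-04-09), D (2015-08-13), E (2016-05-28), C (2016-07-18), B (2017-09-11).
C is senior to B before the subordination, so the two trade places.

A, F, D, E, B, C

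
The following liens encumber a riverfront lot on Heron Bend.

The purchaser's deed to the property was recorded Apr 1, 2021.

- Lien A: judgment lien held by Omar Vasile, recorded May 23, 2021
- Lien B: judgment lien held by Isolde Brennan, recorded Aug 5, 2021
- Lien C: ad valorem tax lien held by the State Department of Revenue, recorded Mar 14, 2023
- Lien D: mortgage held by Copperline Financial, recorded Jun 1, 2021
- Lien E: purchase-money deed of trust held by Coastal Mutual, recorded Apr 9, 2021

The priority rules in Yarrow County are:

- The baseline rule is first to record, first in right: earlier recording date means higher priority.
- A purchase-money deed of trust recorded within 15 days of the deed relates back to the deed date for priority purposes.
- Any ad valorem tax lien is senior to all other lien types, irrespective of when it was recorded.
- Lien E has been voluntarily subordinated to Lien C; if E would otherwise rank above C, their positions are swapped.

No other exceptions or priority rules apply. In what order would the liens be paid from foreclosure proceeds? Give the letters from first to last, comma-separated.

Effective dates after the stated exceptions: E was recorded within the 15-day window, so its effective date is the deed date Apr 1, 2021.
C, as an ad valorem tax lien, has superpriority and ranks first.
Ordering the rest by effective date: E (Apr 1, 2021), A (May 23, 2021), D (Jun 1, 2021), B (Aug 5, 2021).
E is already junior to C, so the subordination agreement changes nothing.

C, E, A, D, B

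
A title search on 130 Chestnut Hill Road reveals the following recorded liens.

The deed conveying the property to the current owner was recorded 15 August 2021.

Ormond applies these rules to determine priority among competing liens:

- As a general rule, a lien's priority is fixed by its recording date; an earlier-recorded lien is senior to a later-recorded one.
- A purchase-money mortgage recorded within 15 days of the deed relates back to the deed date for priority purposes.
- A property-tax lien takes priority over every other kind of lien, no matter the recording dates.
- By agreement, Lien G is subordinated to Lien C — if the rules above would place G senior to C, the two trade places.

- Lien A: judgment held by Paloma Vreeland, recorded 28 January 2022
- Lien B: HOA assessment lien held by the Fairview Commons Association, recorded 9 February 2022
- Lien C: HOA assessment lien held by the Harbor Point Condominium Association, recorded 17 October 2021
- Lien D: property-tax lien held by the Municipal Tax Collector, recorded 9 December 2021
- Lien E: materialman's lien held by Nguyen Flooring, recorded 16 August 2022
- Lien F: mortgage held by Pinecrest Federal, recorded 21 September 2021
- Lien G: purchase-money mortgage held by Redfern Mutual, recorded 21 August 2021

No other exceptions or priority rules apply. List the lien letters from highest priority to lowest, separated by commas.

Adjusting effective dates: G relates back to the deed date 15 August 2021.
D is a property-tax lien, so it outranks all other liens regardless of date.
Among the remaining liens, by effective date: G (15 August 2021), F (21 September 2021), C (17 October 2021), A (28 January 2022), B (9 February 2022), E (16 August 2022).
Because G would otherwise rank above C, the subordination swaps them.

D, C, F, G, A, B, E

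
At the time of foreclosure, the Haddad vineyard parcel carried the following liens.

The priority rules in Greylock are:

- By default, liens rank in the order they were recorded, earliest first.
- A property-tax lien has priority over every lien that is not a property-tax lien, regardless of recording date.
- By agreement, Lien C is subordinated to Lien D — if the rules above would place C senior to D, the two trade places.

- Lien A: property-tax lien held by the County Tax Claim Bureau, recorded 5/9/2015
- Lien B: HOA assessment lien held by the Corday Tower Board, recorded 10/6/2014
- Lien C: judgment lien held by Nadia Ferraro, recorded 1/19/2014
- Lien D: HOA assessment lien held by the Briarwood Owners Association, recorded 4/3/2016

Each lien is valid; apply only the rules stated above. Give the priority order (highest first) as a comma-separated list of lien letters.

A, D, B, C

A is a property-tax lien and takes priority over every other lien.
Remaining liens by effective date: C (1/19/2014), B (10/6/2014), D (4/3/2016).
C would otherwise be senior to D, so under the subordination agreement C and D exchange positions.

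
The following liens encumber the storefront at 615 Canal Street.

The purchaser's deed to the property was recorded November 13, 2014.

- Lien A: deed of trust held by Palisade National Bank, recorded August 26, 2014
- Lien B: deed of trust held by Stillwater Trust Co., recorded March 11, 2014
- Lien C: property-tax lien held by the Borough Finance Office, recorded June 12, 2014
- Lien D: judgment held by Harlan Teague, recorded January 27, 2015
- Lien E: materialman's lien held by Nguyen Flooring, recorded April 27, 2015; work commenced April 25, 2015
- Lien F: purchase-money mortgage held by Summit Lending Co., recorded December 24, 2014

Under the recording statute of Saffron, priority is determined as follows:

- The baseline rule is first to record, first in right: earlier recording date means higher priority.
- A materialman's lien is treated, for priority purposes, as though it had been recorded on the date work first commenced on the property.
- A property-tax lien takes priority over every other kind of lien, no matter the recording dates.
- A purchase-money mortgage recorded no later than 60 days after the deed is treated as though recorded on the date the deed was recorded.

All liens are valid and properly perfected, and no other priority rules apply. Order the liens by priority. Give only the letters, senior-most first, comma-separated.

Adjusting effective dates: E is treated as recorded April 25, 2015, the work-commencement date; F's effective date is the deed date, November 13, 2014.
As a property-tax lien, C is senior to every other lien.
Remaining liens by effective date: B (March 11, 2014), A (August 26, 2014), F (November 13, 2014), D (January 27, 2015), E (April 25, 2015).

C, B, A, F, D, E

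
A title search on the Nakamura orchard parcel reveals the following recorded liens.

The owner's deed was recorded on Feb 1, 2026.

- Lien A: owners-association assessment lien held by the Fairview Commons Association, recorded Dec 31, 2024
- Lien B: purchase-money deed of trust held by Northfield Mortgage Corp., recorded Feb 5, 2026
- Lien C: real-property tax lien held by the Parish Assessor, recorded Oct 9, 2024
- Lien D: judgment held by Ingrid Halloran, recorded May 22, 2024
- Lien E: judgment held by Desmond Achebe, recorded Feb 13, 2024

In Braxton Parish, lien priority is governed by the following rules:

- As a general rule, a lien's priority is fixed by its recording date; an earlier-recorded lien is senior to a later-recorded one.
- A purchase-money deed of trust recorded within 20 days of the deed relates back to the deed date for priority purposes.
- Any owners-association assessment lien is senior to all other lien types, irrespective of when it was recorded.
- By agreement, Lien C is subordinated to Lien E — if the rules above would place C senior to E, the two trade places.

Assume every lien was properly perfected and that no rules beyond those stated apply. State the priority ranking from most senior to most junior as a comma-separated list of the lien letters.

First, effective dates: B's effective date is the deed date, Feb 1, 2026.
A, as an owners-association assessment lien, has superpriority and ranks first.
Remaining liens by effective date: E (Feb 13, 2024), D (May 22, 2024), C (Oct 9, 2024), B (Feb 1, 2026).
C is already junior to E, so the subordination agreement changes nothing.

A, E, D, C, B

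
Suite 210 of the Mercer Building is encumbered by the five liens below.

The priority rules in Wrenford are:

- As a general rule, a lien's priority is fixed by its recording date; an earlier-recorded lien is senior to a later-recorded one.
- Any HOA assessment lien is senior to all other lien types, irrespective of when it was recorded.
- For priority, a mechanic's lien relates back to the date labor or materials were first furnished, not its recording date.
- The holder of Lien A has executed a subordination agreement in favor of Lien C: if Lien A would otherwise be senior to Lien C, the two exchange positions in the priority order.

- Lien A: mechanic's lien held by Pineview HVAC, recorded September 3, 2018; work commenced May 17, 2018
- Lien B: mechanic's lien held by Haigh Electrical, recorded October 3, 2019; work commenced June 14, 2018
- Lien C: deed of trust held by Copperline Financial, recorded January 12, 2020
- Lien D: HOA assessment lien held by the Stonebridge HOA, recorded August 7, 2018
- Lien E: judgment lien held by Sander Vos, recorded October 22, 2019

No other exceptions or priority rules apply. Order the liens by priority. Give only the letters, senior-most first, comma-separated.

Effective dates after the stated exceptions: A's effective date is May 17, 2018, when work began; B's effective date is June 14, 2018, when work began.
D is an HOA assessment lien and takes priority over every other lien.
Among the remaining liens, by effective date: A (May 17, 2018), B (June 14, 2018), E (October 22, 2019), C (January 12, 2020).
The subordination applies — A was senior to C — so A and C swap.

D, C, B, E, A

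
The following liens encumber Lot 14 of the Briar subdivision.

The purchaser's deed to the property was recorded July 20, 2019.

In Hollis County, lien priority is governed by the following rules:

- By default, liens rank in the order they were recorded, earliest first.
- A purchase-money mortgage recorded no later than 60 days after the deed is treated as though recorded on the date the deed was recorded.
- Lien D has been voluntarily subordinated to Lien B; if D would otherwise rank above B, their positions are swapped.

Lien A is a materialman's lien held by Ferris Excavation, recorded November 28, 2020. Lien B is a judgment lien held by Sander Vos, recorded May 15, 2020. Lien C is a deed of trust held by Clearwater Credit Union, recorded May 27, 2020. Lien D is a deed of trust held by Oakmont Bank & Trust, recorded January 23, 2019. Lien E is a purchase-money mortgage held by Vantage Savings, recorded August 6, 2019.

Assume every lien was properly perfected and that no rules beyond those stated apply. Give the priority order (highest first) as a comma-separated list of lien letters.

Effective dates: E's effective date is the deed date, July 20, 2019.
By effective date: D (January 23, 2019), E (July 20, 2019), B (May 15, 2020), C (May 27, 2020), A (November 28, 2020).
D would otherwise be senior to B, so under the subordination agreement D and B exchange positions.

B, E, D, C, A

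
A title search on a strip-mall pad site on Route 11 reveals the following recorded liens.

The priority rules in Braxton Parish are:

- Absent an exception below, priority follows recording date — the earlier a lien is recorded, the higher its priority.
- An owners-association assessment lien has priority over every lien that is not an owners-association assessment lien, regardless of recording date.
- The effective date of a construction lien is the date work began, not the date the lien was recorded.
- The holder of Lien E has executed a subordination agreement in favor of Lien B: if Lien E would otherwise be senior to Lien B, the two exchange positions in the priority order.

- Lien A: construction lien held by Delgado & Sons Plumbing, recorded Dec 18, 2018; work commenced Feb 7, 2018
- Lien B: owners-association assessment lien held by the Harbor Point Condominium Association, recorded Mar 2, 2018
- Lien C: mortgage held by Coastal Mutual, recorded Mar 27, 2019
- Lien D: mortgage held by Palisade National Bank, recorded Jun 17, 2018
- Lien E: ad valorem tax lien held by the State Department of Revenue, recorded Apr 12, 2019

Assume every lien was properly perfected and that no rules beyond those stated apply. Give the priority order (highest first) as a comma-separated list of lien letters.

B, A, D, C, E

Effective dates after the stated exceptions: A relates back to Feb 7, 2018 (work commenced).
As an owners-association assessment lien, B is senior to every other lien.
Ordering the rest by effective date: A (Feb 7, 2018), D (Jun 17, 2018), C (Mar 27, 2019), E (Apr 12, 2019).
E already ranks below B; the subordination has no effect.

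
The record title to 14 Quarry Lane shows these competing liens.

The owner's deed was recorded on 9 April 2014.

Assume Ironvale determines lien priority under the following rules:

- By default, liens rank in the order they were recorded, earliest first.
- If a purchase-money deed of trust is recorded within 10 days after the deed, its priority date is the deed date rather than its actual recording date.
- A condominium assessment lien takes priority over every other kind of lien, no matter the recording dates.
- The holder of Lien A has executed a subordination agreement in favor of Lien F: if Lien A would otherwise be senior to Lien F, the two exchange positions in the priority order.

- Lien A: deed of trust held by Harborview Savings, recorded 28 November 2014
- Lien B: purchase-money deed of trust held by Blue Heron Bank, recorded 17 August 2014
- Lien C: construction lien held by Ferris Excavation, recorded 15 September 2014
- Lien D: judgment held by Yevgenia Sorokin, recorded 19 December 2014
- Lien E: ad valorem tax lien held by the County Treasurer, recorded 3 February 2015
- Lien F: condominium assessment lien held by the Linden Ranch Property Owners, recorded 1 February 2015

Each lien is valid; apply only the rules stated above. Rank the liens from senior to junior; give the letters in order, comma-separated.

First, effective dates: B was recorded 130 days after the deed, outside the 10-day window, so it keeps its recording date.
F is a condominium assessment lien, so it outranks all other liens regardless of date.
Among the remaining liens, by effective date: B (17 August 2014), C (15 September 2014), A (28 November 2014), D (19 December 2014), E (3 February 2015).
A already ranks below F; the subordination has no effect.

F, B, C, A, D, E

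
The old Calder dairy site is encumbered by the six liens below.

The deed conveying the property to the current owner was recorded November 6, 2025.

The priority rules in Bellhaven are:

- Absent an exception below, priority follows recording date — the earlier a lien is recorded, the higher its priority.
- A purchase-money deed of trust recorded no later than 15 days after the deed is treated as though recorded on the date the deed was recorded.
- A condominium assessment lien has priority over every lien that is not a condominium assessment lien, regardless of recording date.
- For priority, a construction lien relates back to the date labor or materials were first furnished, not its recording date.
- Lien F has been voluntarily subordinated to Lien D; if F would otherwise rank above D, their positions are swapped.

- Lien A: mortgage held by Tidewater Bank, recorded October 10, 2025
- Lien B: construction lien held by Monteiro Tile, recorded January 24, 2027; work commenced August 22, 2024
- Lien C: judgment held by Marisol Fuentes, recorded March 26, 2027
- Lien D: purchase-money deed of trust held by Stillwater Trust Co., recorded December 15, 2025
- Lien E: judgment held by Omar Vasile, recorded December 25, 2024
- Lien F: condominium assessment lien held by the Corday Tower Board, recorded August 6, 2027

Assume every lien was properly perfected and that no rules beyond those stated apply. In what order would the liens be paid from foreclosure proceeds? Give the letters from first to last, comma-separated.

Adjusting effective dates: B relates back to August 22, 2024 (work commenced); D was recorded 39 days after the deed, outside the 15-day window, so it keeps its recording date.
As a condominium assessment lien, F is senior to every other lien.
The other liens, earliest effective date first: B (August 22, 2024), E (December 25, 2024), A (October 10, 2025), D (December 15, 2025), C (March 26, 2027).
The subordination applies — F was senior to D — so F and D swap.

D, B, E, A, F, C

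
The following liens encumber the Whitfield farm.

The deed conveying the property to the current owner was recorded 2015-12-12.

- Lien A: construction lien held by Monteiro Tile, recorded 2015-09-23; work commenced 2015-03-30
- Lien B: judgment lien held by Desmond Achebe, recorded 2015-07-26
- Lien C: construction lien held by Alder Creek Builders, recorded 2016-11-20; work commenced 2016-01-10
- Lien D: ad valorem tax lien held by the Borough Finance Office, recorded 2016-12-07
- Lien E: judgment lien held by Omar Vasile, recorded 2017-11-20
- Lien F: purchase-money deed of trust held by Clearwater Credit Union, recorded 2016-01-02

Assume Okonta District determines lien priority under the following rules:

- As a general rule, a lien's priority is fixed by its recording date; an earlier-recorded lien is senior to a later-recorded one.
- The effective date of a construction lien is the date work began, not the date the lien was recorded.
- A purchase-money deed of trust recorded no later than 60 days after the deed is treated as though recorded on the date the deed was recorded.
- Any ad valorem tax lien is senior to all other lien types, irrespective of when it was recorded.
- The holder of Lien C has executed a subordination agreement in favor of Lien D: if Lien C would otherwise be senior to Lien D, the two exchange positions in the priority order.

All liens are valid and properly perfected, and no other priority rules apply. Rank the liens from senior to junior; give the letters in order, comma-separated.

Effective dates: A is treated as recorded 2015-03-30, the work-commencement date; C is treated as recorded 2016-01-10, the work-commencement date; F's effective date is the deed date, 2015-12-12.
D is an ad valorem tax lien, so it outranks all other liens regardless of date.
Among the remaining liens, by effective date: A (2015-03-30), B (2015-07-26), F (2015-12-12), C (2016-01-10), E (2017-11-20).
C is already junior to D, so the subordination agreement changes nothing.

D, A, B, F, C, E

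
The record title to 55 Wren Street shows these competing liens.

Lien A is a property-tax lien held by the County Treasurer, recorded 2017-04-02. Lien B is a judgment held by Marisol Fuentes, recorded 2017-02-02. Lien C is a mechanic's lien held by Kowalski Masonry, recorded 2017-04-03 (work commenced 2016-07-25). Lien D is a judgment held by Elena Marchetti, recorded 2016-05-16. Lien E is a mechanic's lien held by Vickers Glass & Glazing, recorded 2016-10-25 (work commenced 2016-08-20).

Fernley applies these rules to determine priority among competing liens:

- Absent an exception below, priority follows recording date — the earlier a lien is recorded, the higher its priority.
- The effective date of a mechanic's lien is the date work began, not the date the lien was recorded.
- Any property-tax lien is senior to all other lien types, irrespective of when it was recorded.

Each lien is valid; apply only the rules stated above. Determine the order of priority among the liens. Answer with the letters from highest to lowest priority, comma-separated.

First, effective dates: C relates back to 2016-07-25 (work commenced); E relates back to 2016-08-20 (work commenced).
A is a property-tax lien, so it outranks all other liens regardless of date.
Among the remaining liens, by effective date: D (2016-05-16), C (2016-07-25), E (2016-08-20), B (2017-02-02).

A, D, C, E, B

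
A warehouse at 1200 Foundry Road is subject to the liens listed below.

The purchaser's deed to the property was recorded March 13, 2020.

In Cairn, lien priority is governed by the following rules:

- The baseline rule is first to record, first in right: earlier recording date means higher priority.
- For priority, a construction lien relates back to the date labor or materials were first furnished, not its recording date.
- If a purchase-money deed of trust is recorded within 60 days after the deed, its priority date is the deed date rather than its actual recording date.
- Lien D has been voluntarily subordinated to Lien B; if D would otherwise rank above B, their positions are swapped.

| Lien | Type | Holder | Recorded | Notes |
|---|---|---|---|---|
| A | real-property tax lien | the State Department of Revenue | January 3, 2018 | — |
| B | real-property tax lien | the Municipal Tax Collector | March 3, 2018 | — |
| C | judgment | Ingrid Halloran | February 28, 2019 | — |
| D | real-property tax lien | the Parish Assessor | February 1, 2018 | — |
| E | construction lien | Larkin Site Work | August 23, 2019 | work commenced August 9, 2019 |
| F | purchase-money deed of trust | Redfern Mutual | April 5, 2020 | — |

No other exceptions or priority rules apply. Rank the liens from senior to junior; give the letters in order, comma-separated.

Effective dates after the stated exceptions: E relates back to August 9, 2019 (work commenced); F relates back to the deed date March 13, 2020.
By effective date: A (January 3, 2018), D (February 1, 2018), B (March 3, 2018), C (February 28, 2019), E (August 9, 2019), F (March 13, 2020).
Because D would otherwise rank above B, the subordination swaps them.

A, B, D, C, E, F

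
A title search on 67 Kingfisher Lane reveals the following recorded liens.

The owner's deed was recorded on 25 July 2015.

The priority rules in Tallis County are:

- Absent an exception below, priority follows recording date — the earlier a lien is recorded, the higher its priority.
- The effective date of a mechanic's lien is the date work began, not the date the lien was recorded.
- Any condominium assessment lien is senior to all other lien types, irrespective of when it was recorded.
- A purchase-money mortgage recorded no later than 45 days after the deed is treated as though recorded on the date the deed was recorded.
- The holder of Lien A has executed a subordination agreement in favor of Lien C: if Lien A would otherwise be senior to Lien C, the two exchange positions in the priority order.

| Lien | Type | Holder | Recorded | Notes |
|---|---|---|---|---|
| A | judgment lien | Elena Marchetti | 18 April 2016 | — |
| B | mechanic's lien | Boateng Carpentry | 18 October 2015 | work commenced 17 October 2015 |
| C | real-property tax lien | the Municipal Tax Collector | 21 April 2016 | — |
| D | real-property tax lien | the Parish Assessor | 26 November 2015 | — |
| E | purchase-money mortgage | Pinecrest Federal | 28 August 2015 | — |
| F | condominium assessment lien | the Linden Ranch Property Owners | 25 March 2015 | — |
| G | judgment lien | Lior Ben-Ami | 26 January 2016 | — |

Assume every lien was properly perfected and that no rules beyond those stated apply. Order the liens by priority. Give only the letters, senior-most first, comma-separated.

F, E, B, D, G, C, A

Effective dates: B relates back to 17 October 2015 (work commenced); E relates back to the deed date 25 July 2015.
F, as a condominium assessment lien, has superpriority and ranks first.
Among the remaining liens, by effective date: E (25 July 2015), B (17 October 2015), D (26 November 2015), G (26 January 2016), A (18 April 2016), C (21 April 2016).
A would otherwise be senior to C, so under the subordination agreement A and C exchange positions.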